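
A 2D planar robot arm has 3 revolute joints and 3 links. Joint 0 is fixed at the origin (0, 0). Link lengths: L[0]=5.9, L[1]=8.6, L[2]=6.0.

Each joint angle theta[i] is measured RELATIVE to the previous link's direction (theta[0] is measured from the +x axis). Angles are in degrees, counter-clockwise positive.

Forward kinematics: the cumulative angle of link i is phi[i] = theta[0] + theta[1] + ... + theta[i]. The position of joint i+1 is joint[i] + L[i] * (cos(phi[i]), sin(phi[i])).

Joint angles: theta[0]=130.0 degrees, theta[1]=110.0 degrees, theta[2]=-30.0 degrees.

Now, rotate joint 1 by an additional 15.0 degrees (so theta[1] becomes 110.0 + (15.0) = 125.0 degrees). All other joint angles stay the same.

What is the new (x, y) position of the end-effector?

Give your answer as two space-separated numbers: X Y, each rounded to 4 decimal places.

Answer: -10.2609 -8.0299

Derivation:
joint[0] = (0.0000, 0.0000)  (base)
link 0: phi[0] = 130 = 130 deg
  cos(130 deg) = -0.6428, sin(130 deg) = 0.7660
  joint[1] = (0.0000, 0.0000) + 5.9 * (-0.6428, 0.7660) = (0.0000 + -3.7924, 0.0000 + 4.5197) = (-3.7924, 4.5197)
link 1: phi[1] = 130 + 125 = 255 deg
  cos(255 deg) = -0.2588, sin(255 deg) = -0.9659
  joint[2] = (-3.7924, 4.5197) + 8.6 * (-0.2588, -0.9659) = (-3.7924 + -2.2258, 4.5197 + -8.3070) = (-6.0183, -3.7873)
link 2: phi[2] = 130 + 125 + -30 = 225 deg
  cos(225 deg) = -0.7071, sin(225 deg) = -0.7071
  joint[3] = (-6.0183, -3.7873) + 6 * (-0.7071, -0.7071) = (-6.0183 + -4.2426, -3.7873 + -4.2426) = (-10.2609, -8.0299)
End effector: (-10.2609, -8.0299)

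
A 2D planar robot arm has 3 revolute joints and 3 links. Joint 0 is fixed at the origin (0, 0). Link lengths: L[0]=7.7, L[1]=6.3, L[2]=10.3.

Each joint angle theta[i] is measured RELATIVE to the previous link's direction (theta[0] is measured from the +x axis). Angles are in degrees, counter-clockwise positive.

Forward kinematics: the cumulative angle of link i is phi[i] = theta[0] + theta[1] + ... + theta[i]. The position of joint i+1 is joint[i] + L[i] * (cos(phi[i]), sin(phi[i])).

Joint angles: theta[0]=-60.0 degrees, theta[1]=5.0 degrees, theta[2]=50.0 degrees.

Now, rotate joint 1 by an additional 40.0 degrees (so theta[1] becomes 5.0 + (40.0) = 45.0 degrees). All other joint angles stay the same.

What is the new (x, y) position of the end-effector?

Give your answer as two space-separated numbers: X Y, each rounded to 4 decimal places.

Answer: 18.3726 -2.3911

Derivation:
joint[0] = (0.0000, 0.0000)  (base)
link 0: phi[0] = -60 = -60 deg
  cos(-60 deg) = 0.5000, sin(-60 deg) = -0.8660
  joint[1] = (0.0000, 0.0000) + 7.7 * (0.5000, -0.8660) = (0.0000 + 3.8500, 0.0000 + -6.6684) = (3.8500, -6.6684)
link 1: phi[1] = -60 + 45 = -15 deg
  cos(-15 deg) = 0.9659, sin(-15 deg) = -0.2588
  joint[2] = (3.8500, -6.6684) + 6.3 * (0.9659, -0.2588) = (3.8500 + 6.0853, -6.6684 + -1.6306) = (9.9353, -8.2990)
link 2: phi[2] = -60 + 45 + 50 = 35 deg
  cos(35 deg) = 0.8192, sin(35 deg) = 0.5736
  joint[3] = (9.9353, -8.2990) + 10.3 * (0.8192, 0.5736) = (9.9353 + 8.4373, -8.2990 + 5.9078) = (18.3726, -2.3911)
End effector: (18.3726, -2.3911)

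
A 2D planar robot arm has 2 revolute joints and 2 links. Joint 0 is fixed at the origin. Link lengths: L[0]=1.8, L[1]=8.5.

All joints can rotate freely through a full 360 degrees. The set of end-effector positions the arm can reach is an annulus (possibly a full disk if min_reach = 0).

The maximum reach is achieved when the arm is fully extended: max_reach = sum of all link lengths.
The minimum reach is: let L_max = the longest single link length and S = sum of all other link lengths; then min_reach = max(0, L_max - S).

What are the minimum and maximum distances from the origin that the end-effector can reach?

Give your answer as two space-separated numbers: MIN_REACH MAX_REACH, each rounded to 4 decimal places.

Answer: 6.7000 10.3000

Derivation:
Link lengths: [1.8, 8.5]
max_reach = 1.8 + 8.5 = 10.3
L_max = max([1.8, 8.5]) = 8.5
S (sum of others) = 10.3 - 8.5 = 1.8
min_reach = max(0, 8.5 - 1.8) = max(0, 6.7) = 6.7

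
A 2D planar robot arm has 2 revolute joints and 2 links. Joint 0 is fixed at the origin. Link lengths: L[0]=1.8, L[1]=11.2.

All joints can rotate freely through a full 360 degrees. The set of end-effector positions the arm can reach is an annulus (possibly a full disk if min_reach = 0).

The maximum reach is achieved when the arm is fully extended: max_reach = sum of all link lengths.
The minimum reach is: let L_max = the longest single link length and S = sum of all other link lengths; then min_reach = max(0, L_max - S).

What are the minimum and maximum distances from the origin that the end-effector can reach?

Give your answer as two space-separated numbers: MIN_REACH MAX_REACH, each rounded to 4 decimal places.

Answer: 9.4000 13.0000

Derivation:
Link lengths: [1.8, 11.2]
max_reach = 1.8 + 11.2 = 13
L_max = max([1.8, 11.2]) = 11.2
S (sum of others) = 13 - 11.2 = 1.8
min_reach = max(0, 11.2 - 1.8) = max(0, 9.4) = 9.4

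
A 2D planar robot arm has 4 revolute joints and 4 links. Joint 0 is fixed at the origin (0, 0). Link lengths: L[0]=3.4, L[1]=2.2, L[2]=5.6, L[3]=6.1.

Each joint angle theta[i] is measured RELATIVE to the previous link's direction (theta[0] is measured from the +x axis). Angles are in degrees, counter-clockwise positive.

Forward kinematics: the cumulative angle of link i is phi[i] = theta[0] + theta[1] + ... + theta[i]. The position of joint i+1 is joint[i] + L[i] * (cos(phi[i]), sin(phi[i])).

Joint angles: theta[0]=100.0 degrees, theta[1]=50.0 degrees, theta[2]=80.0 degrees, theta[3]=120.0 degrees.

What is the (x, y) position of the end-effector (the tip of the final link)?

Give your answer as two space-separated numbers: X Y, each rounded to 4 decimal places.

joint[0] = (0.0000, 0.0000)  (base)
link 0: phi[0] = 100 = 100 deg
  cos(100 deg) = -0.1736, sin(100 deg) = 0.9848
  joint[1] = (0.0000, 0.0000) + 3.4 * (-0.1736, 0.9848) = (0.0000 + -0.5904, 0.0000 + 3.3483) = (-0.5904, 3.3483)
link 1: phi[1] = 100 + 50 = 150 deg
  cos(150 deg) = -0.8660, sin(150 deg) = 0.5000
  joint[2] = (-0.5904, 3.3483) + 2.2 * (-0.8660, 0.5000) = (-0.5904 + -1.9053, 3.3483 + 1.1000) = (-2.4957, 4.4483)
link 2: phi[2] = 100 + 50 + 80 = 230 deg
  cos(230 deg) = -0.6428, sin(230 deg) = -0.7660
  joint[3] = (-2.4957, 4.4483) + 5.6 * (-0.6428, -0.7660) = (-2.4957 + -3.5996, 4.4483 + -4.2898) = (-6.0953, 0.1585)
link 3: phi[3] = 100 + 50 + 80 + 120 = 350 deg
  cos(350 deg) = 0.9848, sin(350 deg) = -0.1736
  joint[4] = (-6.0953, 0.1585) + 6.1 * (0.9848, -0.1736) = (-6.0953 + 6.0073, 0.1585 + -1.0593) = (-0.0879, -0.9008)
End effector: (-0.0879, -0.9008)

Answer: -0.0879 -0.9008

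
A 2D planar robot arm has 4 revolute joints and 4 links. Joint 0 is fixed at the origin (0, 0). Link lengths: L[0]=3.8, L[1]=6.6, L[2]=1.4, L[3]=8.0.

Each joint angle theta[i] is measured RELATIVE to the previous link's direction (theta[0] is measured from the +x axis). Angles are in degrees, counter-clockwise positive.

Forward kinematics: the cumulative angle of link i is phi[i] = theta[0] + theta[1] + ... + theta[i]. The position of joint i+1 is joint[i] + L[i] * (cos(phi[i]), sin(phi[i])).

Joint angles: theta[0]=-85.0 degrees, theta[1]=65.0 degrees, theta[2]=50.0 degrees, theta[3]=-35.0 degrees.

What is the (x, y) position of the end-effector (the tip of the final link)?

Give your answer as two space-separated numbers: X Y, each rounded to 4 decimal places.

joint[0] = (0.0000, 0.0000)  (base)
link 0: phi[0] = -85 = -85 deg
  cos(-85 deg) = 0.0872, sin(-85 deg) = -0.9962
  joint[1] = (0.0000, 0.0000) + 3.8 * (0.0872, -0.9962) = (0.0000 + 0.3312, 0.0000 + -3.7855) = (0.3312, -3.7855)
link 1: phi[1] = -85 + 65 = -20 deg
  cos(-20 deg) = 0.9397, sin(-20 deg) = -0.3420
  joint[2] = (0.3312, -3.7855) + 6.6 * (0.9397, -0.3420) = (0.3312 + 6.2020, -3.7855 + -2.2573) = (6.5332, -6.0429)
link 2: phi[2] = -85 + 65 + 50 = 30 deg
  cos(30 deg) = 0.8660, sin(30 deg) = 0.5000
  joint[3] = (6.5332, -6.0429) + 1.4 * (0.8660, 0.5000) = (6.5332 + 1.2124, -6.0429 + 0.7000) = (7.7456, -5.3429)
link 3: phi[3] = -85 + 65 + 50 + -35 = -5 deg
  cos(-5 deg) = 0.9962, sin(-5 deg) = -0.0872
  joint[4] = (7.7456, -5.3429) + 8 * (0.9962, -0.0872) = (7.7456 + 7.9696, -5.3429 + -0.6972) = (15.7152, -6.0401)
End effector: (15.7152, -6.0401)

Answer: 15.7152 -6.0401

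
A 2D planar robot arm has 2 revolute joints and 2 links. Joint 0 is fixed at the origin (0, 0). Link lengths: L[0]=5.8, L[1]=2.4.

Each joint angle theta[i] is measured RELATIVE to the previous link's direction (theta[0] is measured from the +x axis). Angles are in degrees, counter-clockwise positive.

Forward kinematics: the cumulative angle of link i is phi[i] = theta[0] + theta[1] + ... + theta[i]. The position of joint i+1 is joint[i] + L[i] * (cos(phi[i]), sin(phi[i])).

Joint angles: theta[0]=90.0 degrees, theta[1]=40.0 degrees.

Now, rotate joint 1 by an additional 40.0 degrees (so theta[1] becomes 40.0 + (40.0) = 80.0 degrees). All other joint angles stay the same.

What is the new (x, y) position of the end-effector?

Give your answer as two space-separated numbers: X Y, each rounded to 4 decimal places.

joint[0] = (0.0000, 0.0000)  (base)
link 0: phi[0] = 90 = 90 deg
  cos(90 deg) = 0.0000, sin(90 deg) = 1.0000
  joint[1] = (0.0000, 0.0000) + 5.8 * (0.0000, 1.0000) = (0.0000 + 0.0000, 0.0000 + 5.8000) = (0.0000, 5.8000)
link 1: phi[1] = 90 + 80 = 170 deg
  cos(170 deg) = -0.9848, sin(170 deg) = 0.1736
  joint[2] = (0.0000, 5.8000) + 2.4 * (-0.9848, 0.1736) = (0.0000 + -2.3635, 5.8000 + 0.4168) = (-2.3635, 6.2168)
End effector: (-2.3635, 6.2168)

Answer: -2.3635 6.2168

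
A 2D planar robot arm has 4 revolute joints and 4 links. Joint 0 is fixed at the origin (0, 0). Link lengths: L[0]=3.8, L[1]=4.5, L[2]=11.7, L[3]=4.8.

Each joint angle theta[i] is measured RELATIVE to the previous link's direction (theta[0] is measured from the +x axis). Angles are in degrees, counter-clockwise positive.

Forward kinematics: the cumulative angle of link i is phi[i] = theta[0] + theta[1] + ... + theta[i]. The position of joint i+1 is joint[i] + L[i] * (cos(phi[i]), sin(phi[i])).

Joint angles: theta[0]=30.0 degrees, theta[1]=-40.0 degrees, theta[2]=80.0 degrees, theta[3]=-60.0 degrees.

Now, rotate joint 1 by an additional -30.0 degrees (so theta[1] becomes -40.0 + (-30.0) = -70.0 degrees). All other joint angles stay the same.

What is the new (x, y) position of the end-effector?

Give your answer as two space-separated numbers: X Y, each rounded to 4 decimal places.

Answer: 20.2113 4.8864

Derivation:
joint[0] = (0.0000, 0.0000)  (base)
link 0: phi[0] = 30 = 30 deg
  cos(30 deg) = 0.8660, sin(30 deg) = 0.5000
  joint[1] = (0.0000, 0.0000) + 3.8 * (0.8660, 0.5000) = (0.0000 + 3.2909, 0.0000 + 1.9000) = (3.2909, 1.9000)
link 1: phi[1] = 30 + -70 = -40 deg
  cos(-40 deg) = 0.7660, sin(-40 deg) = -0.6428
  joint[2] = (3.2909, 1.9000) + 4.5 * (0.7660, -0.6428) = (3.2909 + 3.4472, 1.9000 + -2.8925) = (6.7381, -0.9925)
link 2: phi[2] = 30 + -70 + 80 = 40 deg
  cos(40 deg) = 0.7660, sin(40 deg) = 0.6428
  joint[3] = (6.7381, -0.9925) + 11.7 * (0.7660, 0.6428) = (6.7381 + 8.9627, -0.9925 + 7.5206) = (15.7008, 6.5281)
link 3: phi[3] = 30 + -70 + 80 + -60 = -20 deg
  cos(-20 deg) = 0.9397, sin(-20 deg) = -0.3420
  joint[4] = (15.7008, 6.5281) + 4.8 * (0.9397, -0.3420) = (15.7008 + 4.5105, 6.5281 + -1.6417) = (20.2113, 4.8864)
End effector: (20.2113, 4.8864)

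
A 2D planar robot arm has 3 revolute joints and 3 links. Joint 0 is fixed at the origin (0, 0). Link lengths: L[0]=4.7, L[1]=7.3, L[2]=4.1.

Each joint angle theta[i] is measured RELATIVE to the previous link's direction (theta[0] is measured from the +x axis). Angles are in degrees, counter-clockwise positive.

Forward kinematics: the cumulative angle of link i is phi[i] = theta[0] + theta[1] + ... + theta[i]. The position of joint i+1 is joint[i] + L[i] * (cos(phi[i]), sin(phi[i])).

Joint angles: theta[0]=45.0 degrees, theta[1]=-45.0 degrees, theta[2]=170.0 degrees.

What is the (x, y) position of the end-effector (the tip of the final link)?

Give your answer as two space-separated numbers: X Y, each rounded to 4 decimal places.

Answer: 6.5857 4.0354

Derivation:
joint[0] = (0.0000, 0.0000)  (base)
link 0: phi[0] = 45 = 45 deg
  cos(45 deg) = 0.7071, sin(45 deg) = 0.7071
  joint[1] = (0.0000, 0.0000) + 4.7 * (0.7071, 0.7071) = (0.0000 + 3.3234, 0.0000 + 3.3234) = (3.3234, 3.3234)
link 1: phi[1] = 45 + -45 = 0 deg
  cos(0 deg) = 1.0000, sin(0 deg) = 0.0000
  joint[2] = (3.3234, 3.3234) + 7.3 * (1.0000, 0.0000) = (3.3234 + 7.3000, 3.3234 + 0.0000) = (10.6234, 3.3234)
link 2: phi[2] = 45 + -45 + 170 = 170 deg
  cos(170 deg) = -0.9848, sin(170 deg) = 0.1736
  joint[3] = (10.6234, 3.3234) + 4.1 * (-0.9848, 0.1736) = (10.6234 + -4.0377, 3.3234 + 0.7120) = (6.5857, 4.0354)
End effector: (6.5857, 4.0354)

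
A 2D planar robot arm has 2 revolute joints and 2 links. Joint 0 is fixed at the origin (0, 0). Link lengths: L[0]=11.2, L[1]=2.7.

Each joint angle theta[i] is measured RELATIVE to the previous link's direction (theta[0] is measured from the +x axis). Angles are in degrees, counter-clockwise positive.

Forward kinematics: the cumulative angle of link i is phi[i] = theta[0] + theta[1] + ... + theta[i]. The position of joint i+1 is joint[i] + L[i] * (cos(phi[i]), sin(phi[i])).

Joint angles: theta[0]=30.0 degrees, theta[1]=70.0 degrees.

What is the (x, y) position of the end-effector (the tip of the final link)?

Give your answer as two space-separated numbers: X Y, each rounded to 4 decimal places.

Answer: 9.2306 8.2590

Derivation:
joint[0] = (0.0000, 0.0000)  (base)
link 0: phi[0] = 30 = 30 deg
  cos(30 deg) = 0.8660, sin(30 deg) = 0.5000
  joint[1] = (0.0000, 0.0000) + 11.2 * (0.8660, 0.5000) = (0.0000 + 9.6995, 0.0000 + 5.6000) = (9.6995, 5.6000)
link 1: phi[1] = 30 + 70 = 100 deg
  cos(100 deg) = -0.1736, sin(100 deg) = 0.9848
  joint[2] = (9.6995, 5.6000) + 2.7 * (-0.1736, 0.9848) = (9.6995 + -0.4689, 5.6000 + 2.6590) = (9.2306, 8.2590)
End effector: (9.2306, 8.2590)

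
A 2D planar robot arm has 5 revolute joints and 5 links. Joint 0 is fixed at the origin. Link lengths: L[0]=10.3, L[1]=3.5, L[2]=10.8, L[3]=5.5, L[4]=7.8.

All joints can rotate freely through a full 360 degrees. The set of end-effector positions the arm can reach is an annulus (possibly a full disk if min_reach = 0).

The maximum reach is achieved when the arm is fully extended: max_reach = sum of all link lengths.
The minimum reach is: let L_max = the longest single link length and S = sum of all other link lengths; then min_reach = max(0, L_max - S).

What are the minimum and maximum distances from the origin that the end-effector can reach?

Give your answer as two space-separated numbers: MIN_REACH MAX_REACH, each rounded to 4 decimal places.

Link lengths: [10.3, 3.5, 10.8, 5.5, 7.8]
max_reach = 10.3 + 3.5 + 10.8 + 5.5 + 7.8 = 37.9
L_max = max([10.3, 3.5, 10.8, 5.5, 7.8]) = 10.8
S (sum of others) = 37.9 - 10.8 = 27.1
min_reach = max(0, 10.8 - 27.1) = max(0, -16.3) = 0

Answer: 0.0000 37.9000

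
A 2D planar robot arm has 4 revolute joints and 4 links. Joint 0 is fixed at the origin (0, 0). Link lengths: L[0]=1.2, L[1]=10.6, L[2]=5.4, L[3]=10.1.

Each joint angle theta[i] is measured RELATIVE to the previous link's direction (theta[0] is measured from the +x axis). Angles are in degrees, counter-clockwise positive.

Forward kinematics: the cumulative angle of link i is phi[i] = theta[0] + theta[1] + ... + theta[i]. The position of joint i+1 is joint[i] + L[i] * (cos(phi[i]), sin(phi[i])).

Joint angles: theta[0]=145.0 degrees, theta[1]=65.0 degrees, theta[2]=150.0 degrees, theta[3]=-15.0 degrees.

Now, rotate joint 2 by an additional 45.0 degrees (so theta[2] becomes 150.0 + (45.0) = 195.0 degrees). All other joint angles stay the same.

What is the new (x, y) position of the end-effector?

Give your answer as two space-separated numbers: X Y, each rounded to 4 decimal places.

Answer: 2.4024 4.2567

Derivation:
joint[0] = (0.0000, 0.0000)  (base)
link 0: phi[0] = 145 = 145 deg
  cos(145 deg) = -0.8192, sin(145 deg) = 0.5736
  joint[1] = (0.0000, 0.0000) + 1.2 * (-0.8192, 0.5736) = (0.0000 + -0.9830, 0.0000 + 0.6883) = (-0.9830, 0.6883)
link 1: phi[1] = 145 + 65 = 210 deg
  cos(210 deg) = -0.8660, sin(210 deg) = -0.5000
  joint[2] = (-0.9830, 0.6883) + 10.6 * (-0.8660, -0.5000) = (-0.9830 + -9.1799, 0.6883 + -5.3000) = (-10.1629, -4.6117)
link 2: phi[2] = 145 + 65 + 195 = 405 deg
  cos(405 deg) = 0.7071, sin(405 deg) = 0.7071
  joint[3] = (-10.1629, -4.6117) + 5.4 * (0.7071, 0.7071) = (-10.1629 + 3.8184, -4.6117 + 3.8184) = (-6.3445, -0.7933)
link 3: phi[3] = 145 + 65 + 195 + -15 = 390 deg
  cos(390 deg) = 0.8660, sin(390 deg) = 0.5000
  joint[4] = (-6.3445, -0.7933) + 10.1 * (0.8660, 0.5000) = (-6.3445 + 8.7469, -0.7933 + 5.0500) = (2.4024, 4.2567)
End effector: (2.4024, 4.2567)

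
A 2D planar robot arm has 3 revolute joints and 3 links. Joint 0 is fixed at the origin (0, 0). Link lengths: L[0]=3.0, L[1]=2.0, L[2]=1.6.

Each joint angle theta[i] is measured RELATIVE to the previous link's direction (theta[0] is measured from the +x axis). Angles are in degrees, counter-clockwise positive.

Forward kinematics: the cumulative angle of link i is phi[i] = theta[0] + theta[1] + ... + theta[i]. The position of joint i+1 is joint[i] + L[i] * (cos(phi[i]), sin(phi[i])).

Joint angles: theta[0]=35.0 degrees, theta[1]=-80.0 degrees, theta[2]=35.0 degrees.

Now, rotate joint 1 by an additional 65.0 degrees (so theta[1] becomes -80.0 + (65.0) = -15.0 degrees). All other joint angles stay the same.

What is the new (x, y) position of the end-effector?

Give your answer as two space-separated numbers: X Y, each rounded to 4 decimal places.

joint[0] = (0.0000, 0.0000)  (base)
link 0: phi[0] = 35 = 35 deg
  cos(35 deg) = 0.8192, sin(35 deg) = 0.5736
  joint[1] = (0.0000, 0.0000) + 3 * (0.8192, 0.5736) = (0.0000 + 2.4575, 0.0000 + 1.7207) = (2.4575, 1.7207)
link 1: phi[1] = 35 + -15 = 20 deg
  cos(20 deg) = 0.9397, sin(20 deg) = 0.3420
  joint[2] = (2.4575, 1.7207) + 2 * (0.9397, 0.3420) = (2.4575 + 1.8794, 1.7207 + 0.6840) = (4.3368, 2.4048)
link 2: phi[2] = 35 + -15 + 35 = 55 deg
  cos(55 deg) = 0.5736, sin(55 deg) = 0.8192
  joint[3] = (4.3368, 2.4048) + 1.6 * (0.5736, 0.8192) = (4.3368 + 0.9177, 2.4048 + 1.3106) = (5.2546, 3.7154)
End effector: (5.2546, 3.7154)

Answer: 5.2546 3.7154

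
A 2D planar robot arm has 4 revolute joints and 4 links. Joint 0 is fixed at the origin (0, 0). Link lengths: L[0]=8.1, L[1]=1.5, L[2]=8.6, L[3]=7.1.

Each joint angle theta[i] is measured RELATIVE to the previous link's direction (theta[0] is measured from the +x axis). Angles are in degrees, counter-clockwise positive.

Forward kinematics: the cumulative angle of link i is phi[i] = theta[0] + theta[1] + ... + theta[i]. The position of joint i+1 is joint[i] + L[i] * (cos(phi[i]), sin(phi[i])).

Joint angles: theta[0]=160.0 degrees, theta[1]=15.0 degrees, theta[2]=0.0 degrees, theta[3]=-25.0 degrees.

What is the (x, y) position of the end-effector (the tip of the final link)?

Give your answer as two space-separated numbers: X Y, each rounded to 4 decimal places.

Answer: -23.8219 7.2006

Derivation:
joint[0] = (0.0000, 0.0000)  (base)
link 0: phi[0] = 160 = 160 deg
  cos(160 deg) = -0.9397, sin(160 deg) = 0.3420
  joint[1] = (0.0000, 0.0000) + 8.1 * (-0.9397, 0.3420) = (0.0000 + -7.6115, 0.0000 + 2.7704) = (-7.6115, 2.7704)
link 1: phi[1] = 160 + 15 = 175 deg
  cos(175 deg) = -0.9962, sin(175 deg) = 0.0872
  joint[2] = (-7.6115, 2.7704) + 1.5 * (-0.9962, 0.0872) = (-7.6115 + -1.4943, 2.7704 + 0.1307) = (-9.1058, 2.9011)
link 2: phi[2] = 160 + 15 + 0 = 175 deg
  cos(175 deg) = -0.9962, sin(175 deg) = 0.0872
  joint[3] = (-9.1058, 2.9011) + 8.6 * (-0.9962, 0.0872) = (-9.1058 + -8.5673, 2.9011 + 0.7495) = (-17.6731, 3.6506)
link 3: phi[3] = 160 + 15 + 0 + -25 = 150 deg
  cos(150 deg) = -0.8660, sin(150 deg) = 0.5000
  joint[4] = (-17.6731, 3.6506) + 7.1 * (-0.8660, 0.5000) = (-17.6731 + -6.1488, 3.6506 + 3.5500) = (-23.8219, 7.2006)
End effector: (-23.8219, 7.2006)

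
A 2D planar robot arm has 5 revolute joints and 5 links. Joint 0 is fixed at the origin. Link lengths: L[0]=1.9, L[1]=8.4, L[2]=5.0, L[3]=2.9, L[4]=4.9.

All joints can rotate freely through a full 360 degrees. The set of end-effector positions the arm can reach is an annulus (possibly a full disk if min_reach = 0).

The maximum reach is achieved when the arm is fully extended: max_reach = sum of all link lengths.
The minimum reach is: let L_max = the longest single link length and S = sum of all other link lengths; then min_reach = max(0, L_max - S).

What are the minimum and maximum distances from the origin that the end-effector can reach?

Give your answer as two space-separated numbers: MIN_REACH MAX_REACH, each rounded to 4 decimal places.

Link lengths: [1.9, 8.4, 5.0, 2.9, 4.9]
max_reach = 1.9 + 8.4 + 5 + 2.9 + 4.9 = 23.1
L_max = max([1.9, 8.4, 5.0, 2.9, 4.9]) = 8.4
S (sum of others) = 23.1 - 8.4 = 14.7
min_reach = max(0, 8.4 - 14.7) = max(0, -6.3) = 0

Answer: 0.0000 23.1000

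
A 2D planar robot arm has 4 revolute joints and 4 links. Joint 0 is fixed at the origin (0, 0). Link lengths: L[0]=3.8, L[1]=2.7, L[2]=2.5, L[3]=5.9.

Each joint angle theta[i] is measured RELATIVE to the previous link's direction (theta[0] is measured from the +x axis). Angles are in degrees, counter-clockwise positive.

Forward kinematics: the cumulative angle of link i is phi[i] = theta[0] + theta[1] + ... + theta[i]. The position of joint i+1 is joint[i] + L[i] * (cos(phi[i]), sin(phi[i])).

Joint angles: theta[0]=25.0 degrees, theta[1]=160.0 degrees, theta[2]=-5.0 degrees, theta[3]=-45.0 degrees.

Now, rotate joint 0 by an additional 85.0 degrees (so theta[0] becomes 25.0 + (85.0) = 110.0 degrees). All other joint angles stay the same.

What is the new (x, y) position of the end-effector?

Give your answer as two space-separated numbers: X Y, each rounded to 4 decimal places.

Answer: -6.0372 -5.4121

Derivation:
joint[0] = (0.0000, 0.0000)  (base)
link 0: phi[0] = 110 = 110 deg
  cos(110 deg) = -0.3420, sin(110 deg) = 0.9397
  joint[1] = (0.0000, 0.0000) + 3.8 * (-0.3420, 0.9397) = (0.0000 + -1.2997, 0.0000 + 3.5708) = (-1.2997, 3.5708)
link 1: phi[1] = 110 + 160 = 270 deg
  cos(270 deg) = -0.0000, sin(270 deg) = -1.0000
  joint[2] = (-1.2997, 3.5708) + 2.7 * (-0.0000, -1.0000) = (-1.2997 + -0.0000, 3.5708 + -2.7000) = (-1.2997, 0.8708)
link 2: phi[2] = 110 + 160 + -5 = 265 deg
  cos(265 deg) = -0.0872, sin(265 deg) = -0.9962
  joint[3] = (-1.2997, 0.8708) + 2.5 * (-0.0872, -0.9962) = (-1.2997 + -0.2179, 0.8708 + -2.4905) = (-1.5176, -1.6197)
link 3: phi[3] = 110 + 160 + -5 + -45 = 220 deg
  cos(220 deg) = -0.7660, sin(220 deg) = -0.6428
  joint[4] = (-1.5176, -1.6197) + 5.9 * (-0.7660, -0.6428) = (-1.5176 + -4.5197, -1.6197 + -3.7924) = (-6.0372, -5.4121)
End effector: (-6.0372, -5.4121)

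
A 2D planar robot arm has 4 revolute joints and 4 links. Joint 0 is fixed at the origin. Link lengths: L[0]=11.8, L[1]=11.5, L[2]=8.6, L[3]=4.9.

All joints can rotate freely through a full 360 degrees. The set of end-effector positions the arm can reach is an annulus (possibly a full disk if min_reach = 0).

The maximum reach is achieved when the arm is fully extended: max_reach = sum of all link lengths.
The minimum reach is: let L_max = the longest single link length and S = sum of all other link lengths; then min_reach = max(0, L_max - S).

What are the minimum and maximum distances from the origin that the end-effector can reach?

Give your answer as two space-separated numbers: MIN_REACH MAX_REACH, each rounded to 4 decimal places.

Answer: 0.0000 36.8000

Derivation:
Link lengths: [11.8, 11.5, 8.6, 4.9]
max_reach = 11.8 + 11.5 + 8.6 + 4.9 = 36.8
L_max = max([11.8, 11.5, 8.6, 4.9]) = 11.8
S (sum of others) = 36.8 - 11.8 = 25
min_reach = max(0, 11.8 - 25) = max(0, -13.2) = 0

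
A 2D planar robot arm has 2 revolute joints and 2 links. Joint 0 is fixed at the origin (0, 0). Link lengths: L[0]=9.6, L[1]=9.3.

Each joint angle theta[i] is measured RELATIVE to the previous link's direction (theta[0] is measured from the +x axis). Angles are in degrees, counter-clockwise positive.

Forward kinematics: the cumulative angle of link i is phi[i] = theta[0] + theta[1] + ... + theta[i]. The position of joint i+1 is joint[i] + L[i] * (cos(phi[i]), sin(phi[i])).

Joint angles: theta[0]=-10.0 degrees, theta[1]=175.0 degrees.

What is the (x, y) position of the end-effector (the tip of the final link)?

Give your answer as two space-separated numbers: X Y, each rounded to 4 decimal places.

Answer: 0.4710 0.7400

Derivation:
joint[0] = (0.0000, 0.0000)  (base)
link 0: phi[0] = -10 = -10 deg
  cos(-10 deg) = 0.9848, sin(-10 deg) = -0.1736
  joint[1] = (0.0000, 0.0000) + 9.6 * (0.9848, -0.1736) = (0.0000 + 9.4542, 0.0000 + -1.6670) = (9.4542, -1.6670)
link 1: phi[1] = -10 + 175 = 165 deg
  cos(165 deg) = -0.9659, sin(165 deg) = 0.2588
  joint[2] = (9.4542, -1.6670) + 9.3 * (-0.9659, 0.2588) = (9.4542 + -8.9831, -1.6670 + 2.4070) = (0.4710, 0.7400)
End effector: (0.4710, 0.7400)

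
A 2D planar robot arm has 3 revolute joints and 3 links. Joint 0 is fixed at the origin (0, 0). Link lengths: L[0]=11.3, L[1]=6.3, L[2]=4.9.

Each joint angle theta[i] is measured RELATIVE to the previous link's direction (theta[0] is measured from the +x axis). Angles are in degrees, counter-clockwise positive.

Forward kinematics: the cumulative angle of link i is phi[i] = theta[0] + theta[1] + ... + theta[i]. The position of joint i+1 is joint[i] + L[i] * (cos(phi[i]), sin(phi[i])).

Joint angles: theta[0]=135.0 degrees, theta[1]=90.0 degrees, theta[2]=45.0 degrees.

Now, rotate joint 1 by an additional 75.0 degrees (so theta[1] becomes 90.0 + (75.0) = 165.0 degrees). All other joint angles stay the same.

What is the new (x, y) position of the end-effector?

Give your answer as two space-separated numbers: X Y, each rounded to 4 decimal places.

joint[0] = (0.0000, 0.0000)  (base)
link 0: phi[0] = 135 = 135 deg
  cos(135 deg) = -0.7071, sin(135 deg) = 0.7071
  joint[1] = (0.0000, 0.0000) + 11.3 * (-0.7071, 0.7071) = (0.0000 + -7.9903, 0.0000 + 7.9903) = (-7.9903, 7.9903)
link 1: phi[1] = 135 + 165 = 300 deg
  cos(300 deg) = 0.5000, sin(300 deg) = -0.8660
  joint[2] = (-7.9903, 7.9903) + 6.3 * (0.5000, -0.8660) = (-7.9903 + 3.1500, 7.9903 + -5.4560) = (-4.8403, 2.5343)
link 2: phi[2] = 135 + 165 + 45 = 345 deg
  cos(345 deg) = 0.9659, sin(345 deg) = -0.2588
  joint[3] = (-4.8403, 2.5343) + 4.9 * (0.9659, -0.2588) = (-4.8403 + 4.7330, 2.5343 + -1.2682) = (-0.1073, 1.2661)
End effector: (-0.1073, 1.2661)

Answer: -0.1073 1.2661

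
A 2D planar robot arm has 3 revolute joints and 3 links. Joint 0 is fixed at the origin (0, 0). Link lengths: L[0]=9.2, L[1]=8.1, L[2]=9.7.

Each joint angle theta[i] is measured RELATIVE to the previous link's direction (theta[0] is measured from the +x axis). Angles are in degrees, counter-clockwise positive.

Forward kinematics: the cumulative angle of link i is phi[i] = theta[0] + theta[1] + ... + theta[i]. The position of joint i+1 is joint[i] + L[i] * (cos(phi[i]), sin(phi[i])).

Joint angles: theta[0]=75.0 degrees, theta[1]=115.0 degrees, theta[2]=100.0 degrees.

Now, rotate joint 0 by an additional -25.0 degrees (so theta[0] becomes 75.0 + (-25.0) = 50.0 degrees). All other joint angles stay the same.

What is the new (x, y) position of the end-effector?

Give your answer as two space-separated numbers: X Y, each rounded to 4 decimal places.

Answer: -2.7558 -0.5190

Derivation:
joint[0] = (0.0000, 0.0000)  (base)
link 0: phi[0] = 50 = 50 deg
  cos(50 deg) = 0.6428, sin(50 deg) = 0.7660
  joint[1] = (0.0000, 0.0000) + 9.2 * (0.6428, 0.7660) = (0.0000 + 5.9136, 0.0000 + 7.0476) = (5.9136, 7.0476)
link 1: phi[1] = 50 + 115 = 165 deg
  cos(165 deg) = -0.9659, sin(165 deg) = 0.2588
  joint[2] = (5.9136, 7.0476) + 8.1 * (-0.9659, 0.2588) = (5.9136 + -7.8240, 7.0476 + 2.0964) = (-1.9104, 9.1440)
link 2: phi[2] = 50 + 115 + 100 = 265 deg
  cos(265 deg) = -0.0872, sin(265 deg) = -0.9962
  joint[3] = (-1.9104, 9.1440) + 9.7 * (-0.0872, -0.9962) = (-1.9104 + -0.8454, 9.1440 + -9.6631) = (-2.7558, -0.5190)
End effector: (-2.7558, -0.5190)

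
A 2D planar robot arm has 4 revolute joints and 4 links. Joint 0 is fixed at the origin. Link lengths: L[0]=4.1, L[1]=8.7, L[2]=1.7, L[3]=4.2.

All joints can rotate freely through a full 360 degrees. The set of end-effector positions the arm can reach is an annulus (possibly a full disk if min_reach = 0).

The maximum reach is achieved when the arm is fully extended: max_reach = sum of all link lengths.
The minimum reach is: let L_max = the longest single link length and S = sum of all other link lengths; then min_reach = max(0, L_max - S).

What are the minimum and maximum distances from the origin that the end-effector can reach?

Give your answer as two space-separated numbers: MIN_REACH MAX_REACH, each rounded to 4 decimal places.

Link lengths: [4.1, 8.7, 1.7, 4.2]
max_reach = 4.1 + 8.7 + 1.7 + 4.2 = 18.7
L_max = max([4.1, 8.7, 1.7, 4.2]) = 8.7
S (sum of others) = 18.7 - 8.7 = 10
min_reach = max(0, 8.7 - 10) = max(0, -1.3) = 0

Answer: 0.0000 18.7000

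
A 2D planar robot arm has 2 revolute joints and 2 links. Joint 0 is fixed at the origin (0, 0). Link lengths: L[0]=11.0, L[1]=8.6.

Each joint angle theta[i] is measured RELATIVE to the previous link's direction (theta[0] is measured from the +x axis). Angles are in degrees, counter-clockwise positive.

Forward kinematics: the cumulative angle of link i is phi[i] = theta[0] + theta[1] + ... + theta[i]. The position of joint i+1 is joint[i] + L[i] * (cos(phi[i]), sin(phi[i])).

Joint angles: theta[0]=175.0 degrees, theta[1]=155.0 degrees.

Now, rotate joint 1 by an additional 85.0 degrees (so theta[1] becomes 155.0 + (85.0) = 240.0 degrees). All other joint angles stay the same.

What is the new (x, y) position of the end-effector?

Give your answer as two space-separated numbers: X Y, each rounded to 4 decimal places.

joint[0] = (0.0000, 0.0000)  (base)
link 0: phi[0] = 175 = 175 deg
  cos(175 deg) = -0.9962, sin(175 deg) = 0.0872
  joint[1] = (0.0000, 0.0000) + 11 * (-0.9962, 0.0872) = (0.0000 + -10.9581, 0.0000 + 0.9587) = (-10.9581, 0.9587)
link 1: phi[1] = 175 + 240 = 415 deg
  cos(415 deg) = 0.5736, sin(415 deg) = 0.8192
  joint[2] = (-10.9581, 0.9587) + 8.6 * (0.5736, 0.8192) = (-10.9581 + 4.9328, 0.9587 + 7.0447) = (-6.0254, 8.0034)
End effector: (-6.0254, 8.0034)

Answer: -6.0254 8.0034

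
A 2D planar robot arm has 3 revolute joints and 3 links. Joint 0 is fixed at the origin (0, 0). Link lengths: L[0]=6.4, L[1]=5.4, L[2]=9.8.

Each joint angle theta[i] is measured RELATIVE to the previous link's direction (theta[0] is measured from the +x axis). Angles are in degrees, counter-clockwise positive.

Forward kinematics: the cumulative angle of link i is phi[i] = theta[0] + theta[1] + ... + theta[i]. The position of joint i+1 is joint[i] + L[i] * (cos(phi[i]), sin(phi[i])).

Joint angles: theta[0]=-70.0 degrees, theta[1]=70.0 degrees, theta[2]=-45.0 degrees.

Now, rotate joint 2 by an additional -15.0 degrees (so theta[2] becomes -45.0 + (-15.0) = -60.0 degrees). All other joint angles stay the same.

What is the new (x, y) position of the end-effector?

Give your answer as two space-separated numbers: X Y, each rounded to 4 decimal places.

joint[0] = (0.0000, 0.0000)  (base)
link 0: phi[0] = -70 = -70 deg
  cos(-70 deg) = 0.3420, sin(-70 deg) = -0.9397
  joint[1] = (0.0000, 0.0000) + 6.4 * (0.3420, -0.9397) = (0.0000 + 2.1889, 0.0000 + -6.0140) = (2.1889, -6.0140)
link 1: phi[1] = -70 + 70 = 0 deg
  cos(0 deg) = 1.0000, sin(0 deg) = 0.0000
  joint[2] = (2.1889, -6.0140) + 5.4 * (1.0000, 0.0000) = (2.1889 + 5.4000, -6.0140 + 0.0000) = (7.5889, -6.0140)
link 2: phi[2] = -70 + 70 + -60 = -60 deg
  cos(-60 deg) = 0.5000, sin(-60 deg) = -0.8660
  joint[3] = (7.5889, -6.0140) + 9.8 * (0.5000, -0.8660) = (7.5889 + 4.9000, -6.0140 + -8.4870) = (12.4889, -14.5011)
End effector: (12.4889, -14.5011)

Answer: 12.4889 -14.5011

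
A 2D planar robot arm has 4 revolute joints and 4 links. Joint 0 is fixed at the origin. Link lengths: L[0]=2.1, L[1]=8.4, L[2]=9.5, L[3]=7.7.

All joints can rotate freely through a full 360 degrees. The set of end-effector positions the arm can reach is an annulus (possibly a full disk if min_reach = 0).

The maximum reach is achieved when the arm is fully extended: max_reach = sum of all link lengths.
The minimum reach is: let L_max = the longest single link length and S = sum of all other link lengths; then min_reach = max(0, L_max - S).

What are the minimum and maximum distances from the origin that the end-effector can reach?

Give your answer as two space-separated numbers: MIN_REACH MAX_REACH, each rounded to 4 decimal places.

Answer: 0.0000 27.7000

Derivation:
Link lengths: [2.1, 8.4, 9.5, 7.7]
max_reach = 2.1 + 8.4 + 9.5 + 7.7 = 27.7
L_max = max([2.1, 8.4, 9.5, 7.7]) = 9.5
S (sum of others) = 27.7 - 9.5 = 18.2
min_reach = max(0, 9.5 - 18.2) = max(0, -8.7) = 0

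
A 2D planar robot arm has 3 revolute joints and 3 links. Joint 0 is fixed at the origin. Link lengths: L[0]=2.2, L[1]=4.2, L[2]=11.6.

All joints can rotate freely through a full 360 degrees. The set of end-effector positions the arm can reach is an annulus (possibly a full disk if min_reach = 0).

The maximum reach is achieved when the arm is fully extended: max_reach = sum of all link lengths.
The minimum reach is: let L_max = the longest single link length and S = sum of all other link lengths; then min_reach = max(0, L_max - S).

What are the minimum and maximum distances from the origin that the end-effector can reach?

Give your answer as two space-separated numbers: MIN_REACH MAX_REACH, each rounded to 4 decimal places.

Answer: 5.2000 18.0000

Derivation:
Link lengths: [2.2, 4.2, 11.6]
max_reach = 2.2 + 4.2 + 11.6 = 18
L_max = max([2.2, 4.2, 11.6]) = 11.6
S (sum of others) = 18 - 11.6 = 6.4
min_reach = max(0, 11.6 - 6.4) = max(0, 5.2) = 5.2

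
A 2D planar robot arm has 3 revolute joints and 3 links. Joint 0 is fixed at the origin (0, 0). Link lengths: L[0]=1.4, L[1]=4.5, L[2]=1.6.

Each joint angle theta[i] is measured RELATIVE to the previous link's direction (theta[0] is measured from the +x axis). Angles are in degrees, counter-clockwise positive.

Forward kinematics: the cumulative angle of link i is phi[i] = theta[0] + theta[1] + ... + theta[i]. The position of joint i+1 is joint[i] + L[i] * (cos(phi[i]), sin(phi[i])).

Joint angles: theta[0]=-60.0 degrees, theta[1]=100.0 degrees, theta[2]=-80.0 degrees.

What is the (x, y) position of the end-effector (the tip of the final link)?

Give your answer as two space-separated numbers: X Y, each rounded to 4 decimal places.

joint[0] = (0.0000, 0.0000)  (base)
link 0: phi[0] = -60 = -60 deg
  cos(-60 deg) = 0.5000, sin(-60 deg) = -0.8660
  joint[1] = (0.0000, 0.0000) + 1.4 * (0.5000, -0.8660) = (0.0000 + 0.7000, 0.0000 + -1.2124) = (0.7000, -1.2124)
link 1: phi[1] = -60 + 100 = 40 deg
  cos(40 deg) = 0.7660, sin(40 deg) = 0.6428
  joint[2] = (0.7000, -1.2124) + 4.5 * (0.7660, 0.6428) = (0.7000 + 3.4472, -1.2124 + 2.8925) = (4.1472, 1.6801)
link 2: phi[2] = -60 + 100 + -80 = -40 deg
  cos(-40 deg) = 0.7660, sin(-40 deg) = -0.6428
  joint[3] = (4.1472, 1.6801) + 1.6 * (0.7660, -0.6428) = (4.1472 + 1.2257, 1.6801 + -1.0285) = (5.3729, 0.6516)
End effector: (5.3729, 0.6516)

Answer: 5.3729 0.6516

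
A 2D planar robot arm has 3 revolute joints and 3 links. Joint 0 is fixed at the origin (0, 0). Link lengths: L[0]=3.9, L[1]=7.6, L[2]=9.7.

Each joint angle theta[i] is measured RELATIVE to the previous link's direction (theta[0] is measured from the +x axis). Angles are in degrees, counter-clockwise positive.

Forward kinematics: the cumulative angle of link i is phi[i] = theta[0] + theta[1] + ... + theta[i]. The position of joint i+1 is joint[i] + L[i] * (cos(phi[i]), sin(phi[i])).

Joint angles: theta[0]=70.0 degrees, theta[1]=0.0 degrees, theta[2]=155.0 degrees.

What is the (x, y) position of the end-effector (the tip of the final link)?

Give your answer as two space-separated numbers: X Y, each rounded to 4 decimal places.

joint[0] = (0.0000, 0.0000)  (base)
link 0: phi[0] = 70 = 70 deg
  cos(70 deg) = 0.3420, sin(70 deg) = 0.9397
  joint[1] = (0.0000, 0.0000) + 3.9 * (0.3420, 0.9397) = (0.0000 + 1.3339, 0.0000 + 3.6648) = (1.3339, 3.6648)
link 1: phi[1] = 70 + 0 = 70 deg
  cos(70 deg) = 0.3420, sin(70 deg) = 0.9397
  joint[2] = (1.3339, 3.6648) + 7.6 * (0.3420, 0.9397) = (1.3339 + 2.5994, 3.6648 + 7.1417) = (3.9332, 10.8065)
link 2: phi[2] = 70 + 0 + 155 = 225 deg
  cos(225 deg) = -0.7071, sin(225 deg) = -0.7071
  joint[3] = (3.9332, 10.8065) + 9.7 * (-0.7071, -0.7071) = (3.9332 + -6.8589, 10.8065 + -6.8589) = (-2.9257, 3.9475)
End effector: (-2.9257, 3.9475)

Answer: -2.9257 3.9475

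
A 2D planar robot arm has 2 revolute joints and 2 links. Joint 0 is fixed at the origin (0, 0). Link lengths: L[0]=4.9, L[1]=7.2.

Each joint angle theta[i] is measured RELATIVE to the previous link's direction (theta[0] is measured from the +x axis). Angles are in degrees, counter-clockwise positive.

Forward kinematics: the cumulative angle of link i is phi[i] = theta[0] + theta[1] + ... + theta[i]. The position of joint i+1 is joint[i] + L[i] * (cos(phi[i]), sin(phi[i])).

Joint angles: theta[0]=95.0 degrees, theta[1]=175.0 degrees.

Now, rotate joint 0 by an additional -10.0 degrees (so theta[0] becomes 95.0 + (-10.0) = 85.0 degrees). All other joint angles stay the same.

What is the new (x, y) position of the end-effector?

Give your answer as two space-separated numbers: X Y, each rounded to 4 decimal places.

joint[0] = (0.0000, 0.0000)  (base)
link 0: phi[0] = 85 = 85 deg
  cos(85 deg) = 0.0872, sin(85 deg) = 0.9962
  joint[1] = (0.0000, 0.0000) + 4.9 * (0.0872, 0.9962) = (0.0000 + 0.4271, 0.0000 + 4.8814) = (0.4271, 4.8814)
link 1: phi[1] = 85 + 175 = 260 deg
  cos(260 deg) = -0.1736, sin(260 deg) = -0.9848
  joint[2] = (0.4271, 4.8814) + 7.2 * (-0.1736, -0.9848) = (0.4271 + -1.2503, 4.8814 + -7.0906) = (-0.8232, -2.2093)
End effector: (-0.8232, -2.2093)

Answer: -0.8232 -2.2093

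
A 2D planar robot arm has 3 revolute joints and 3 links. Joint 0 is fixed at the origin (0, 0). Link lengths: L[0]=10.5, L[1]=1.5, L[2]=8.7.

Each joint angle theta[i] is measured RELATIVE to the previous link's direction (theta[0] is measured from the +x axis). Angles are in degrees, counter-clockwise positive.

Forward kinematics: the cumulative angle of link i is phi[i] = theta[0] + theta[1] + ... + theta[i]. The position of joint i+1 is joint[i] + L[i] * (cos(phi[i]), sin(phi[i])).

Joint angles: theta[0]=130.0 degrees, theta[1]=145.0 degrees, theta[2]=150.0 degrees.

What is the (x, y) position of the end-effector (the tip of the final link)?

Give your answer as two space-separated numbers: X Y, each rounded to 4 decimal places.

joint[0] = (0.0000, 0.0000)  (base)
link 0: phi[0] = 130 = 130 deg
  cos(130 deg) = -0.6428, sin(130 deg) = 0.7660
  joint[1] = (0.0000, 0.0000) + 10.5 * (-0.6428, 0.7660) = (0.0000 + -6.7493, 0.0000 + 8.0435) = (-6.7493, 8.0435)
link 1: phi[1] = 130 + 145 = 275 deg
  cos(275 deg) = 0.0872, sin(275 deg) = -0.9962
  joint[2] = (-6.7493, 8.0435) + 1.5 * (0.0872, -0.9962) = (-6.7493 + 0.1307, 8.0435 + -1.4943) = (-6.6185, 6.5492)
link 2: phi[2] = 130 + 145 + 150 = 425 deg
  cos(425 deg) = 0.4226, sin(425 deg) = 0.9063
  joint[3] = (-6.6185, 6.5492) + 8.7 * (0.4226, 0.9063) = (-6.6185 + 3.6768, 6.5492 + 7.8849) = (-2.9418, 14.4341)
End effector: (-2.9418, 14.4341)

Answer: -2.9418 14.4341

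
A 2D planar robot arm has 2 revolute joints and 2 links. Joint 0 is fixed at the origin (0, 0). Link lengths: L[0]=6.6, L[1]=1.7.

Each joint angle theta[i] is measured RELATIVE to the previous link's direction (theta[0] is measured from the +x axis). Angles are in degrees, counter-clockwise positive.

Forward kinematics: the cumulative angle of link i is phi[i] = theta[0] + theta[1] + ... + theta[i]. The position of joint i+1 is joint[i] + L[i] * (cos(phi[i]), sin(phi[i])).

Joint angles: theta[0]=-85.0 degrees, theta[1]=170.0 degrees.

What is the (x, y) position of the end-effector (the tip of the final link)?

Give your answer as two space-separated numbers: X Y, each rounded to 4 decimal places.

joint[0] = (0.0000, 0.0000)  (base)
link 0: phi[0] = -85 = -85 deg
  cos(-85 deg) = 0.0872, sin(-85 deg) = -0.9962
  joint[1] = (0.0000, 0.0000) + 6.6 * (0.0872, -0.9962) = (0.0000 + 0.5752, 0.0000 + -6.5749) = (0.5752, -6.5749)
link 1: phi[1] = -85 + 170 = 85 deg
  cos(85 deg) = 0.0872, sin(85 deg) = 0.9962
  joint[2] = (0.5752, -6.5749) + 1.7 * (0.0872, 0.9962) = (0.5752 + 0.1482, -6.5749 + 1.6935) = (0.7234, -4.8814)
End effector: (0.7234, -4.8814)

Answer: 0.7234 -4.8814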